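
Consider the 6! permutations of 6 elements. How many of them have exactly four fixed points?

15

Choose which 4 of the 6 are fixed: C(6,4) = 15.
The other 2 form a derangement: !2 = 1.
Total: 15 × 1 = 15.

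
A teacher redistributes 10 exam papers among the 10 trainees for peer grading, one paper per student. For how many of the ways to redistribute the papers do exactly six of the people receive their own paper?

1890

Pick the 6 fixed positions: C(10,6) = 210 ways.
The remaining 4 must be deranged: !4 = 9.
Total: 210 × 9 = 1890.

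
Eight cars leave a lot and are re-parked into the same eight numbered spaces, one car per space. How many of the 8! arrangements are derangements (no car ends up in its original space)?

14833

The number of derangements of 8 is !8 = Σ_{k=0}^{8} (-1)^k·8!/k!
= 8! - 8!/1! + 8!/2! - 8!/3! + 8!/4! - 8!/5! + 8!/6! - 8!/7! + 8!/8!
= 40320 - 40320 + 20160 - 6720 + 1680 - 336 + 56 - 8 + 1
= 14833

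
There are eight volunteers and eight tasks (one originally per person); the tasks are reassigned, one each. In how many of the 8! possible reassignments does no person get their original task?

Recurrence: !8 = 7·(!7 + !6).
!8 = 7·(1854 + 265) = 7·2119 = 14833

14833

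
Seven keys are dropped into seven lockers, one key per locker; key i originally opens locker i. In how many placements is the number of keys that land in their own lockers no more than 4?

5018

Sum C(7,i)·!(7-i) for i = 0..4:
  i=0: C(7,0)·!7 = 1·1854 = 1854
  i=1: C(7,1)·!6 = 7·265 = 1855
  i=2: C(7,2)·!5 = 21·44 = 924
  i=3: C(7,3)·!4 = 35·9 = 315
  i=4: C(7,4)·!3 = 35·2 = 70
Total = 5018.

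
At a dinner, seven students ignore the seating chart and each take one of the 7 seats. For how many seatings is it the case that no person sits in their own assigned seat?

The number of derangements of 7 is !7 = Σ_{k=0}^{7} (-1)^k·7!/k!
= 7! - 7!/1! + 7!/2! - 7!/3! + 7!/4! - 7!/5! + 7!/6! - 7!/7!
= 5040 - 5040 + 2520 - 840 + 210 - 42 + 7 - 1
= 1854

1854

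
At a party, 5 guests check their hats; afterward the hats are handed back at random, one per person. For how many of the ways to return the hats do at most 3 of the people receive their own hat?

119

Sum C(5,i)·!(5-i) for i = 0..3:
  i=0: C(5,0)·!5 = 1·44 = 44
  i=1: C(5,1)·!4 = 5·9 = 45
  i=2: C(5,2)·!3 = 10·2 = 20
  i=3: C(5,3)·!2 = 10·1 = 10
Total = 119.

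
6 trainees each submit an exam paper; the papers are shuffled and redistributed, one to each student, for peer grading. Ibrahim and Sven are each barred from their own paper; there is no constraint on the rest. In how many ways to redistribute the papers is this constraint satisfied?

504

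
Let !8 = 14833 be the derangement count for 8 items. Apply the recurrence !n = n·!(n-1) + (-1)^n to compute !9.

!9 = 9·14833 - 1 = 133496.

133496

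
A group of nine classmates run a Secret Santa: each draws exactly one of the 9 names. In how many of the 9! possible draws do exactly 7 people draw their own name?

Pick the 7 fixed positions: C(9,7) = 36 ways.
The remaining 2 must be deranged: !2 = 1.
Total: 36 × 1 = 36.

36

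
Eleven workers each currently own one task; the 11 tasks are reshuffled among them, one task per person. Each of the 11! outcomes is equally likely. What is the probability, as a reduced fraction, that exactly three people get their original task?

2119/34560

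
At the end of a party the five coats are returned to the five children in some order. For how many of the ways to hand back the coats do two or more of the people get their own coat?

Sum C(5,i)·!(5-i) for i = 2..5:
  i=2: C(5,2)·!3 = 10·2 = 20
  i=3: C(5,3)·!2 = 10·1 = 10
  i=4: C(5,4)·!1 = 5·0 = 0
  i=5: C(5,5)·!0 = 1·1 = 1
Total = 31.

31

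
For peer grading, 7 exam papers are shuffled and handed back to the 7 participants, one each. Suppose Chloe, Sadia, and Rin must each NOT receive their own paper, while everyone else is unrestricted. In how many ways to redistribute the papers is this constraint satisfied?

3216

Inclusion-exclusion on the 3 forbidden self-matches:
Σ_{j=0}^{3} (-1)^j C(3,j)(7-j)!
= C(3,0)·7! - C(3,1)·6! + C(3,2)·5! - C(3,3)·4!
= 5040 - 2160 + 360 - 24
= 3216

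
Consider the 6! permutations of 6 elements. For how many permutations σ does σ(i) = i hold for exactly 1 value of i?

264

Choose which one of the 6 is fixed: C(6,1) = 6.
The remaining 5 must be deranged: !5 = 44.
Total: 6 × 44 = 264.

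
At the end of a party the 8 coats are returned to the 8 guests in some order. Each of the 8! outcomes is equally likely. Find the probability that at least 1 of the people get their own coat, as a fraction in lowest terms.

Favorable outcomes: Σ_{i≥1} C(8,i)·!(8-i) = 8·1854 + 28·265 + 56·44 + 70·9 + 56·2 + 28·1 + 8·0 + 1·1 = 25487.
Total outcomes: 8! = 40320.
Probability = 25487/40320 = 3641/5760.

3641/5760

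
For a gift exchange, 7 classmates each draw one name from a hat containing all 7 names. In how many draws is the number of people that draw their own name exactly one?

Choose which one of the 7 is fixed: C(7,1) = 7.
The other 6 form a derangement: !6 = 265.
Total: 7 × 265 = 1855.

1855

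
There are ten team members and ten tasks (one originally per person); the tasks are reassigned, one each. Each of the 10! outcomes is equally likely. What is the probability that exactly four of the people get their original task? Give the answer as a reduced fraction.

Favorable outcomes: C(10,4)·!6 = 210·265 = 55650.
Total outcomes: 10! = 3628800.
Probability = 55650/3628800 = 53/3456.

53/3456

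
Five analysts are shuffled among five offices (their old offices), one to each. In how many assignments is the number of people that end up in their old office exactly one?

45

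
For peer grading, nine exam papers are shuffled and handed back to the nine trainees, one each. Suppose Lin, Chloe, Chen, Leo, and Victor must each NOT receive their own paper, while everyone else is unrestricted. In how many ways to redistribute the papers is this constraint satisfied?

205056

Inclusion-exclusion on the 5 forbidden self-matches:
Σ_{j=0}^{5} (-1)^j C(5,j)(9-j)!
= C(5,0)·9! - C(5,1)·8! + C(5,2)·7! - C(5,3)·6! + C(5,4)·5! - C(5,5)·4!
= 362880 - 201600 + 50400 - 7200 + 600 - 24
= 205056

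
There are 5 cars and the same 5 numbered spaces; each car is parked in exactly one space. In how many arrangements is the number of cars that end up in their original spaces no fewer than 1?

76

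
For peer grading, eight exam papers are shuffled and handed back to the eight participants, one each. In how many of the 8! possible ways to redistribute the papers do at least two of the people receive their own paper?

# with exactly i fixed is C(8,i)·!(8-i); sum over i=2..8:
  i=2: C(8,2)·!6 = 28·265 = 7420
  i=3: C(8,3)·!5 = 56·44 = 2464
  i=4: C(8,4)·!4 = 70·9 = 630
  i=5: C(8,5)·!3 = 56·2 = 112
  i=6: C(8,6)·!2 = 28·1 = 28
  i=7: C(8,7)·!1 = 8·0 = 0
  i=8: C(8,8)·!0 = 1·1 = 1
Total = 10655.

10655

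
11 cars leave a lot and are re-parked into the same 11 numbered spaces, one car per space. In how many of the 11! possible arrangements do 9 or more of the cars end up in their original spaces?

56

# with exactly i fixed is C(11,i)·!(11-i); sum over i=9..11:
  i=9: C(11,9)·!2 = 55·1 = 55
  i=10: C(11,10)·!1 = 11·0 = 0
  i=11: C(11,11)·!0 = 1·1 = 1
Total = 56.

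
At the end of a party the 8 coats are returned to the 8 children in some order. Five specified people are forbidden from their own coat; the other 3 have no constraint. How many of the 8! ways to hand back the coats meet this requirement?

Let A_j be the event that the j-th constrained one is fixed. By inclusion-exclusion over the 5 events:
Σ_{j=0}^{5} (-1)^j C(5,j)(8-j)!
= C(5,0)·8! - C(5,1)·7! + C(5,2)·6! - C(5,3)·5! + C(5,4)·4! - C(5,5)·3!
= 40320 - 25200 + 7200 - 1200 + 120 - 6
= 21234

21234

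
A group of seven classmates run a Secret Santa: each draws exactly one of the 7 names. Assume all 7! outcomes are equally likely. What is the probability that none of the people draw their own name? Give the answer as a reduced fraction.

Favorable outcomes: !7 = 1854.
Total outcomes: 7! = 5040.
Probability = 1854/5040 = 103/280.

103/280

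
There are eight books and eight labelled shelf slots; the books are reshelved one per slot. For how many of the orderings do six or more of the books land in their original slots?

29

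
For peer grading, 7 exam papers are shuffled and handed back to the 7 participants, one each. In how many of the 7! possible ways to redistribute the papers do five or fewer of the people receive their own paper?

5039

# with exactly i fixed is C(7,i)·!(7-i); sum over i=0..5:
  i=0: C(7,0)·!7 = 1·1854 = 1854
  i=1: C(7,1)·!6 = 7·265 = 1855
  i=2: C(7,2)·!5 = 21·44 = 924
  i=3: C(7,3)·!4 = 35·9 = 315
  i=4: C(7,4)·!3 = 35·2 = 70
  i=5: C(7,5)·!2 = 21·1 = 21
Total = 5039.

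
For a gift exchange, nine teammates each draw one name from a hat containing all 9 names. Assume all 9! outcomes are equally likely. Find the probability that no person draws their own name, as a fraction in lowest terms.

16687/45360

Favorable outcomes: !9 = 133496.
Total outcomes: 9! = 362880.
Probability = 133496/362880 = 16687/45360.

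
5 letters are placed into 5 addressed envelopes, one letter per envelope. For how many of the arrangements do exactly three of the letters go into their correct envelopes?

Pick the 3 fixed positions: C(5,3) = 10 ways.
The other 2 form a derangement: !2 = 1.
Total: 10 × 1 = 10.

10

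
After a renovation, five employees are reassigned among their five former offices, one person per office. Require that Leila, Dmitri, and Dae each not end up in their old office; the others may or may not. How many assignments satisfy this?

Let A_j be the event that the j-th constrained one is fixed. By inclusion-exclusion over the 3 events:
Σ_{j=0}^{3} (-1)^j C(3,j)(5-j)!
= C(3,0)·5! - C(3,1)·4! + C(3,2)·3! - C(3,3)·2!
= 120 - 72 + 18 - 2
= 64

64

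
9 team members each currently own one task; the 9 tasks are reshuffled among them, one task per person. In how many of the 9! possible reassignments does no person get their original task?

The number of derangements of 9 is !9 = Σ_{k=0}^{9} (-1)^k·9!/k!
= 9! - 9!/1! + 9!/2! - 9!/3! + 9!/4! - 9!/5! + 9!/6! - 9!/7! + 9!/8! - 9!/9!
= 362880 - 362880 + 181440 - 60480 + 15120 - 3024 + 504 - 72 + 9 - 1
= 133496

133496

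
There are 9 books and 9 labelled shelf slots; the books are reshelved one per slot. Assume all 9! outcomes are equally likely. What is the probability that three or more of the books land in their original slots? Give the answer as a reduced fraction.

Favorable outcomes: Σ_{i≥3} C(9,i)·!(9-i) = 84·265 + 126·44 + 126·9 + 84·2 + 36·1 + 9·0 + 1·1 = 29143.
Total outcomes: 9! = 362880.
Probability = 29143/362880 = 29143/362880.

29143/362880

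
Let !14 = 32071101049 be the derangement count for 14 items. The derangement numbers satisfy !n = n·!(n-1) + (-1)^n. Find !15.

481066515734

!15 = 15·32071101049 - 1 = 481066515734.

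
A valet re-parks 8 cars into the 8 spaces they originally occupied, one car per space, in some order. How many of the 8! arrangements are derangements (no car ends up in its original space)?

14833

The number of derangements of 8 is !8 = Σ_{k=0}^{8} (-1)^k·8!/k!
= 8! - 8!/1! + 8!/2! - 8!/3! + 8!/4! - 8!/5! + 8!/6! - 8!/7! + 8!/8!
= 40320 - 40320 + 20160 - 6720 + 1680 - 336 + 56 - 8 + 1
= 14833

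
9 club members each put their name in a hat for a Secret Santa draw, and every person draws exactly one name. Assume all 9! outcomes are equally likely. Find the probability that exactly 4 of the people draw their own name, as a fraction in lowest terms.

11/720

Favorable outcomes: C(9,4)·!5 = 126·44 = 5544.
Total outcomes: 9! = 362880.
Probability = 5544/362880 = 11/720.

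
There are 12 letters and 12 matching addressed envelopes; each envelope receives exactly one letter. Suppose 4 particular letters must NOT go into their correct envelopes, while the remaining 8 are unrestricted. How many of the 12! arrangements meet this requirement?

339696000

Inclusion-exclusion on the 4 forbidden self-matches:
Σ_{j=0}^{4} (-1)^j C(4,j)(12-j)!
= C(4,0)·12! - C(4,1)·11! + C(4,2)·10! - C(4,3)·9! + C(4,4)·8!
= 479001600 - 159667200 + 21772800 - 1451520 + 40320
= 339696000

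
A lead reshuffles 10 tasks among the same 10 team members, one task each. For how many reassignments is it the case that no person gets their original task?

1334961

By inclusion-exclusion, !10 = Σ (-1)^k · 10!/k! for k=0..10
= 10! - 10!/1! + 10!/2! - 10!/3! + 10!/4! - 10!/5! + 10!/6! - 10!/7! + 10!/8! - 10!/9! + 10!/10!
= 3628800 - 3628800 + 1814400 - 604800 + 151200 - 30240 + 5040 - 720 + 90 - 10 + 1
= 1334961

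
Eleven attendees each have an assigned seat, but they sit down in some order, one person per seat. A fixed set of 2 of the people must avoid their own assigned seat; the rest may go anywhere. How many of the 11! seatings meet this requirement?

Let A_j be the event that the j-th constrained one is fixed. By inclusion-exclusion over the 2 events:
Σ_{j=0}^{2} (-1)^j C(2,j)(11-j)!
= C(2,0)·11! - C(2,1)·10! + C(2,2)·9!
= 39916800 - 7257600 + 362880
= 33022080

33022080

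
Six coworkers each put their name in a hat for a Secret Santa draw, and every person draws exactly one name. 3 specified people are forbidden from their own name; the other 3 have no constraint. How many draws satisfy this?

426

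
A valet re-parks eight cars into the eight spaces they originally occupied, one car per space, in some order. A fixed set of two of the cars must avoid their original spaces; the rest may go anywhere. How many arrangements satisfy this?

30960

Let A_j be the event that the j-th constrained one is fixed. By inclusion-exclusion over the 2 events:
Σ_{j=0}^{2} (-1)^j C(2,j)(8-j)!
= C(2,0)·8! - C(2,1)·7! + C(2,2)·6!
= 40320 - 10080 + 720
= 30960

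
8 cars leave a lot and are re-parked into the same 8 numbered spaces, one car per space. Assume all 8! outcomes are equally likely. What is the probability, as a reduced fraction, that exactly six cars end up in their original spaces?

1/1440

Favorable outcomes: C(8,6)·!2 = 28·1 = 28.
Total outcomes: 8! = 40320.
Probability = 28/40320 = 1/1440.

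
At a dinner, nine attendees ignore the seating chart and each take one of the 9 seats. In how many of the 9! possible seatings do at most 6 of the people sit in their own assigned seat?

362843

Sum C(9,i)·!(9-i) for i = 0..6:
  i=0: C(9,0)·!9 = 1·133496 = 133496
  i=1: C(9,1)·!8 = 9·14833 = 133497
  i=2: C(9,2)·!7 = 36·1854 = 66744
  i=3: C(9,3)·!6 = 84·265 = 22260
  i=4: C(9,4)·!5 = 126·44 = 5544
  i=5: C(9,5)·!4 = 126·9 = 1134
  i=6: C(9,6)·!3 = 84·2 = 168
Total = 362843.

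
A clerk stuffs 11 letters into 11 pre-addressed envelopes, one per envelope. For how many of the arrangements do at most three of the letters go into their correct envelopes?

39158866

# with exactly i fixed is C(11,i)·!(11-i); sum over i=0..3:
  i=0: C(11,0)·!11 = 1·14684570 = 14684570
  i=1: C(11,1)·!10 = 11·1334961 = 14684571
  i=2: C(11,2)·!9 = 55·133496 = 7342280
  i=3: C(11,3)·!8 = 165·14833 = 2447445
Total = 39158866.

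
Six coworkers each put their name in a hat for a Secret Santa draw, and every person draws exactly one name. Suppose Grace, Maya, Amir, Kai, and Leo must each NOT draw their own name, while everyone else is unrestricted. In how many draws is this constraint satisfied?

309

Let A_j be the event that the j-th constrained one is fixed. By inclusion-exclusion over the 5 events:
Σ_{j=0}^{5} (-1)^j C(5,j)(6-j)!
= C(5,0)·6! - C(5,1)·5! + C(5,2)·4! - C(5,3)·3! + C(5,4)·2! - C(5,5)·1!
= 720 - 600 + 240 - 60 + 10 - 1
= 309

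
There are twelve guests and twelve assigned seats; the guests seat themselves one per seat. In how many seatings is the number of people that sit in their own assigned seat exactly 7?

Choose which 7 of the 12 are fixed: C(12,7) = 792.
The other 5 form a derangement: !5 = 44.
Total: 792 × 44 = 34848.

34848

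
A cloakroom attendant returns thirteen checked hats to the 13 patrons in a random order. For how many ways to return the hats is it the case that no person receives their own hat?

2290792932

Recurrence: !13 = 12·(!12 + !11).
!13 = 12·(176214841 + 14684570) = 12·190899411 = 2290792932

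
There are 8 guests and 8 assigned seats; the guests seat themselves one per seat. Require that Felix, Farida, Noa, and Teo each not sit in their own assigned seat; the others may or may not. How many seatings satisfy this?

24024

Inclusion-exclusion on the 4 forbidden self-matches:
Σ_{j=0}^{4} (-1)^j C(4,j)(8-j)!
= C(4,0)·8! - C(4,1)·7! + C(4,2)·6! - C(4,3)·5! + C(4,4)·4!
= 40320 - 20160 + 4320 - 480 + 24
= 24024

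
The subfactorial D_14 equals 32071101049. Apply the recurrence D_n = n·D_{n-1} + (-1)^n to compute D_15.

481066515734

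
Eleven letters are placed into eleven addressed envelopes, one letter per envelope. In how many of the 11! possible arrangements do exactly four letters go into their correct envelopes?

Pick the 4 fixed positions: C(11,4) = 330 ways.
The other 7 form a derangement: !7 = 1854.
Total: 330 × 1854 = 611820.

611820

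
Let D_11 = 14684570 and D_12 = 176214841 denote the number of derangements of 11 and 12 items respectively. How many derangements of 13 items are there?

2290792932

D_13 = (13-1)·(D_12 + D_11) = 12·(176214841 + 14684570) = 12·190899411 = 2290792932.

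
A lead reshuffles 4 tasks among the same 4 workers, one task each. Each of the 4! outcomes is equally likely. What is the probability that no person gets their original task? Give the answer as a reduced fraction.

3/8

Favorable outcomes: !4 = 9.
Total outcomes: 4! = 24.
Probability = 9/24 = 3/8.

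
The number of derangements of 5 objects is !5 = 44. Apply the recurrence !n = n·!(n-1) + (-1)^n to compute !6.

265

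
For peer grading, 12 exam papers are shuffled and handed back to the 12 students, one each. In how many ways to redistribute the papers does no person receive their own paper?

The number of derangements of 12 is !12 = Σ_{k=0}^{12} (-1)^k·12!/k!
= 12! - 12!/1! + 12!/2! - 12!/3! + 12!/4! - 12!/5! + 12!/6! - 12!/7! + 12!/8! - 12!/9! + 12!/10! - 12!/11! + 12!/12!
= 479001600 - 479001600 + 239500800 - 79833600 + 19958400 - 3991680 + 665280 - 95040 + 11880 - 1320 + 132 - 12 + 1
= 176214841

176214841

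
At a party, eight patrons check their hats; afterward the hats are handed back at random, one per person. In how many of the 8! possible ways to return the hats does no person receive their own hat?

!8 = 8! · Σ_{k=0}^{8} (-1)^k/k!
= 8! - 8!/1! + 8!/2! - 8!/3! + 8!/4! - 8!/5! + 8!/6! - 8!/7! + 8!/8!
= 40320 - 40320 + 20160 - 6720 + 1680 - 336 + 56 - 8 + 1
= 14833

14833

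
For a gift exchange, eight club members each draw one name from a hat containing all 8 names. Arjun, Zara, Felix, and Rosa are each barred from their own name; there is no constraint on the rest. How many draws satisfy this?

24024

Inclusion-exclusion on the 4 forbidden self-matches:
Σ_{j=0}^{4} (-1)^j C(4,j)(8-j)!
= C(4,0)·8! - C(4,1)·7! + C(4,2)·6! - C(4,3)·5! + C(4,4)·4!
= 40320 - 20160 + 4320 - 480 + 24
= 24024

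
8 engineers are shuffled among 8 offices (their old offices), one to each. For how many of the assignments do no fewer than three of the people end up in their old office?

Sum C(8,i)·!(8-i) for i = 3..8:
  i=3: C(8,3)·!5 = 56·44 = 2464
  i=4: C(8,4)·!4 = 70·9 = 630
  i=5: C(8,5)·!3 = 56·2 = 112
  i=6: C(8,6)·!2 = 28·1 = 28
  i=7: C(8,7)·!1 = 8·0 = 0
  i=8: C(8,8)·!0 = 1·1 = 1
Total = 3235.

3235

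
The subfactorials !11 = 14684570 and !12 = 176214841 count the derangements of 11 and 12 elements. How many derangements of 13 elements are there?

2290792932

!13 = (13-1)·(!12 + !11) = 12·(176214841 + 14684570) = 12·190899411 = 2290792932.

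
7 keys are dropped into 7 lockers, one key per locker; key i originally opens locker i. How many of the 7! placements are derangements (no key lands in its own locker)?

1854

By inclusion-exclusion, !7 = Σ (-1)^k · 7!/k! for k=0..7
= 7! - 7!/1! + 7!/2! - 7!/3! + 7!/4! - 7!/5! + 7!/6! - 7!/7!
= 5040 - 5040 + 2520 - 840 + 210 - 42 + 7 - 1
= 1854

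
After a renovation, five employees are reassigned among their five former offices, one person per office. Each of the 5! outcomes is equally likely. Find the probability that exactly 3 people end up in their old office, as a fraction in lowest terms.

1/12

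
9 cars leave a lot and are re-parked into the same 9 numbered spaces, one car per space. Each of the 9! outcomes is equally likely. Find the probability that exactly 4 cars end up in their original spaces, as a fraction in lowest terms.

11/720

Favorable outcomes: C(9,4)·!5 = 126·44 = 5544.
Total outcomes: 9! = 362880.
Probability = 5544/362880 = 11/720.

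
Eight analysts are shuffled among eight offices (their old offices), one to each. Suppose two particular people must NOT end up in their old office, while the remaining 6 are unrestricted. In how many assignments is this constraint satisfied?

30960

Let A_j be the event that the j-th constrained one is fixed. By inclusion-exclusion over the 2 events:
Σ_{j=0}^{2} (-1)^j C(2,j)(8-j)!
= C(2,0)·8! - C(2,1)·7! + C(2,2)·6!
= 40320 - 10080 + 720
= 30960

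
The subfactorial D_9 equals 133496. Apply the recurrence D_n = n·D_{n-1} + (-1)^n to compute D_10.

1334961

D_10 = 10·133496 + 1 = 1334961.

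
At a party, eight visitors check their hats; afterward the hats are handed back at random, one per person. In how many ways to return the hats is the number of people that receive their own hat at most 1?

29665

Sum C(8,i)·!(8-i) for i = 0..1:
  i=0: C(8,0)·!8 = 1·14833 = 14833
  i=1: C(8,1)·!7 = 8·1854 = 14832
Total = 29665.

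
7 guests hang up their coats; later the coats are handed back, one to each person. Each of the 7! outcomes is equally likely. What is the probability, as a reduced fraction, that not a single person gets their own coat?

Favorable outcomes: !7 = 1854.
Total outcomes: 7! = 5040.
Probability = 1854/5040 = 103/280.

103/280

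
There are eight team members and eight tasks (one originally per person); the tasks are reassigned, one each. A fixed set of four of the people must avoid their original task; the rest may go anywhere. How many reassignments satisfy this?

24024

Inclusion-exclusion on the 4 forbidden self-matches:
Σ_{j=0}^{4} (-1)^j C(4,j)(8-j)!
= C(4,0)·8! - C(4,1)·7! + C(4,2)·6! - C(4,3)·5! + C(4,4)·4!
= 40320 - 20160 + 4320 - 480 + 24
= 24024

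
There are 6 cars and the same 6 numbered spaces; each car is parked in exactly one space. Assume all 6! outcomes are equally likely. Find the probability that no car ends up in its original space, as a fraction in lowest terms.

53/144

Favorable outcomes: !6 = 265.
Total outcomes: 6! = 720.
Probability = 265/720 = 53/144.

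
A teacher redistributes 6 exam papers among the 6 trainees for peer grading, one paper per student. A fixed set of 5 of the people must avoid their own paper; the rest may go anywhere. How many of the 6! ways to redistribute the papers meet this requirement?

309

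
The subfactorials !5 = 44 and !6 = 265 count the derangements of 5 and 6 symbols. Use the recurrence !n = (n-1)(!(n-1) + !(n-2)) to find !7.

1854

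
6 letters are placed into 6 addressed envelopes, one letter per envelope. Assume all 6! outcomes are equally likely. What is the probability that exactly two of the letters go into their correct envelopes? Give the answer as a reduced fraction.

Favorable outcomes: C(6,2)·!4 = 15·9 = 135.
Total outcomes: 6! = 720.
Probability = 135/720 = 3/16.

3/16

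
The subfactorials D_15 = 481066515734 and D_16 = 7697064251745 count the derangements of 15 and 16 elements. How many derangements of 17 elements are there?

D_17 = (17-1)·(D_16 + D_15) = 16·(7697064251745 + 481066515734) = 16·8178130767479 = 130850092279664.

130850092279664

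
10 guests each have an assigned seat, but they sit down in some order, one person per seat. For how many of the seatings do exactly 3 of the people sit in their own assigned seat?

222480

Pick the 3 fixed positions: C(10,3) = 120 ways.
The other 7 form a derangement: !7 = 1854.
Total: 120 × 1854 = 222480.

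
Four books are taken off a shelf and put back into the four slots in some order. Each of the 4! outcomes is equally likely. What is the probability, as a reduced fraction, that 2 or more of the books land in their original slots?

7/24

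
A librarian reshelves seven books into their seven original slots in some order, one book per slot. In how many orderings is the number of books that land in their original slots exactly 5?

21

Choose which 5 of the 7 are fixed: C(7,5) = 21.
The remaining 2 must be deranged: !2 = 1.
Total: 21 × 1 = 21.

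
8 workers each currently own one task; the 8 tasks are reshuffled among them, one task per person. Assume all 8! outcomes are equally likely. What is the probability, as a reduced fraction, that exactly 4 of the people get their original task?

1/64

Favorable outcomes: C(8,4)·!4 = 70·9 = 630.
Total outcomes: 8! = 40320.
Probability = 630/40320 = 1/64.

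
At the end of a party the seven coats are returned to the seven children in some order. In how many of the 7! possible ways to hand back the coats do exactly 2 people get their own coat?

924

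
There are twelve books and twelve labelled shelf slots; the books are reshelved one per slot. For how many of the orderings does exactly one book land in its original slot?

Choose which one of the 12 is fixed: C(12,1) = 12.
The other 11 form a derangement: !11 = 14684570.
Total: 12 × 14684570 = 176214840.

176214840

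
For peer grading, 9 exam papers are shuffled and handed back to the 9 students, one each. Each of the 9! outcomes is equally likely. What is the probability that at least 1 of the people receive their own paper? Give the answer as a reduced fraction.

28673/45360

Favorable outcomes: Σ_{i≥1} C(9,i)·!(9-i) = 9·14833 + 36·1854 + 84·265 + 126·44 + 126·9 + 84·2 + 36·1 + 9·0 + 1·1 = 229384.
Total outcomes: 9! = 362880.
Probability = 229384/362880 = 28673/45360.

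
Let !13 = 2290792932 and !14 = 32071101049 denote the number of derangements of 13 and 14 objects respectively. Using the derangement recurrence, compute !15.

481066515734

!15 = (15-1)·(!14 + !13) = 14·(32071101049 + 2290792932) = 14·34361893981 = 481066515734.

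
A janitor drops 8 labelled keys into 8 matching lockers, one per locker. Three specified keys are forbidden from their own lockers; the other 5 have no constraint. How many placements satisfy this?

Inclusion-exclusion on the 3 forbidden self-matches:
Σ_{j=0}^{3} (-1)^j C(3,j)(8-j)!
= C(3,0)·8! - C(3,1)·7! + C(3,2)·6! - C(3,3)·5!
= 40320 - 15120 + 2160 - 120
= 27240

27240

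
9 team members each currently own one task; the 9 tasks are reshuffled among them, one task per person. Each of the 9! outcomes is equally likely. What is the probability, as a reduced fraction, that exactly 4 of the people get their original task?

11/720

Favorable outcomes: C(9,4)·!5 = 126·44 = 5544.
Total outcomes: 9! = 362880.
Probability = 5544/362880 = 11/720.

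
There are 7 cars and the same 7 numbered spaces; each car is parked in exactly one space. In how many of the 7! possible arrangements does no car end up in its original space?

1854

!7 is the nearest integer to 7!/e.
7! = 5040, and 5040/e ≈ 1854.11, so !7 = 1854.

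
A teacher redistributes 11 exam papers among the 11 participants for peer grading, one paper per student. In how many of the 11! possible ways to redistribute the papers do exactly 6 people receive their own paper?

20328

Choose which 6 of the 11 are fixed: C(11,6) = 462.
The remaining 5 must be deranged: !5 = 44.
Total: 462 × 44 = 20328.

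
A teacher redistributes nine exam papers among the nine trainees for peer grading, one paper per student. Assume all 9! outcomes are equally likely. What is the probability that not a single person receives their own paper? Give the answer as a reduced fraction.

16687/45360

Favorable outcomes: !9 = 133496.
Total outcomes: 9! = 362880.
Probability = 133496/362880 = 16687/45360.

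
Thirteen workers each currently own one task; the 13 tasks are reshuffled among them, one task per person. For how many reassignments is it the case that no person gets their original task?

!13 = 13! · Σ_{k=0}^{13} (-1)^k/k!
= 13! - 13!/1! + 13!/2! - 13!/3! + 13!/4! - 13!/5! + 13!/6! - 13!/7! + 13!/8! - 13!/9! + 13!/10! - 13!/11! + 13!/12! - 13!/13!
= 6227020800 - 6227020800 + 3113510400 - 1037836800 + 259459200 - 51891840 + 8648640 - 1235520 + 154440 - 17160 + 1716 - 156 + 13 - 1
= 2290792932

2290792932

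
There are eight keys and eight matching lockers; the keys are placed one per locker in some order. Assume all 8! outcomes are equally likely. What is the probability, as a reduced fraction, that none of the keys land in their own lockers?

2119/5760

Favorable outcomes: !8 = 14833.
Total outcomes: 8! = 40320.
Probability = 14833/40320 = 2119/5760.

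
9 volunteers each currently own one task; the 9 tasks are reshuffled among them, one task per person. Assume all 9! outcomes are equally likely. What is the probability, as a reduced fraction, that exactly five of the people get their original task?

1/320

Favorable outcomes: C(9,5)·!4 = 126·9 = 1134.
Total outcomes: 9! = 362880.
Probability = 1134/362880 = 1/320.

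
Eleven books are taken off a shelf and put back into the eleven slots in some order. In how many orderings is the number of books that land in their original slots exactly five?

Choose which 5 of the 11 are fixed: C(11,5) = 462.
The other 6 form a derangement: !6 = 265.
Total: 462 × 265 = 122430.

122430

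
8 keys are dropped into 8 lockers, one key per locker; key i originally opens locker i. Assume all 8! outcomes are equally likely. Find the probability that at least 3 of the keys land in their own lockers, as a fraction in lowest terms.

Favorable outcomes: Σ_{i≥3} C(8,i)·!(8-i) = 56·44 + 70·9 + 56·2 + 28·1 + 8·0 + 1·1 = 3235.
Total outcomes: 8! = 40320.
Probability = 3235/40320 = 647/8064.

647/8064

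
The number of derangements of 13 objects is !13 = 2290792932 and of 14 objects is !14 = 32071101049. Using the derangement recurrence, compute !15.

481066515734

!15 = (15-1)·(!14 + !13) = 14·(32071101049 + 2290792932) = 14·34361893981 = 481066515734.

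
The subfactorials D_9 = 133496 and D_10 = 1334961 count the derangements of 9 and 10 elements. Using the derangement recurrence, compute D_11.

14684570

D_11 = (11-1)·(D_10 + D_9) = 10·(1334961 + 133496) = 10·1468457 = 14684570.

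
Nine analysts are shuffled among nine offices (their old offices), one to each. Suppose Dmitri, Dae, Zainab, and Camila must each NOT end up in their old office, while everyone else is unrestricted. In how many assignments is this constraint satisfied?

Let A_j be the event that the j-th constrained one is fixed. By inclusion-exclusion over the 4 events:
Σ_{j=0}^{4} (-1)^j C(4,j)(9-j)!
= C(4,0)·9! - C(4,1)·8! + C(4,2)·7! - C(4,3)·6! + C(4,4)·5!
= 362880 - 161280 + 30240 - 2880 + 120
= 229080

229080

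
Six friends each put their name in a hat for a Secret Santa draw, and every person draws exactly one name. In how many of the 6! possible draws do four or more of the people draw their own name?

16

Sum C(6,i)·!(6-i) for i = 4..6:
  i=4: C(6,4)·!2 = 15·1 = 15
  i=5: C(6,5)·!1 = 6·0 = 0
  i=6: C(6,6)·!0 = 1·1 = 1
Total = 16.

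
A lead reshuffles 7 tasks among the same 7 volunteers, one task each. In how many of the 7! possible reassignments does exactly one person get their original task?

Pick the single fixed position: C(7,1) = 7 ways.
The other 6 form a derangement: !6 = 265.
Total: 7 × 265 = 1855.

1855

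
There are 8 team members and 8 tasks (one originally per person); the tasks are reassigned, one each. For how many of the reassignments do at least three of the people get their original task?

3235

Sum C(8,i)·!(8-i) for i = 3..8:
  i=3: C(8,3)·!5 = 56·44 = 2464
  i=4: C(8,4)·!4 = 70·9 = 630
  i=5: C(8,5)·!3 = 56·2 = 112
  i=6: C(8,6)·!2 = 28·1 = 28
  i=7: C(8,7)·!1 = 8·0 = 0
  i=8: C(8,8)·!0 = 1·1 = 1
Total = 3235.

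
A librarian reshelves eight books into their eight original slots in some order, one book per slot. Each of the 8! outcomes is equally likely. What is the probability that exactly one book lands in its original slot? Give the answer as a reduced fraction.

103/280

Favorable outcomes: C(8,1)·!7 = 8·1854 = 14832.
Total outcomes: 8! = 40320.
Probability = 14832/40320 = 103/280.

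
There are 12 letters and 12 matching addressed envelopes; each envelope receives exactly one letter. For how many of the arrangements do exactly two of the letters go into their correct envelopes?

Pick the 2 fixed positions: C(12,2) = 66 ways.
The remaining 10 must be deranged: !10 = 1334961.
Total: 66 × 1334961 = 88107426.

88107426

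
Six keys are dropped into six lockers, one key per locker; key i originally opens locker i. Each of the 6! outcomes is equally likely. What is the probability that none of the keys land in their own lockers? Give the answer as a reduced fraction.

53/144

Favorable outcomes: !6 = 265.
Total outcomes: 6! = 720.
Probability = 265/720 = 53/144.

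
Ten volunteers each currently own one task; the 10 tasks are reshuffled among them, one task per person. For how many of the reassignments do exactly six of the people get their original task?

1890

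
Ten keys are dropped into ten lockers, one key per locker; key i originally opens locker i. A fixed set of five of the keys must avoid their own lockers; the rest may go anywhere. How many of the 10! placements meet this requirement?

2170680

Let A_j be the event that the j-th constrained one is fixed. By inclusion-exclusion over the 5 events:
Σ_{j=0}^{5} (-1)^j C(5,j)(10-j)!
= C(5,0)·10! - C(5,1)·9! + C(5,2)·8! - C(5,3)·7! + C(5,4)·6! - C(5,5)·5!
= 3628800 - 1814400 + 403200 - 50400 + 3600 - 120
= 2170680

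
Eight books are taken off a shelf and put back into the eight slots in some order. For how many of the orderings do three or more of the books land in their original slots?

3235

Sum C(8,i)·!(8-i) for i = 3..8:
  i=3: C(8,3)·!5 = 56·44 = 2464
  i=4: C(8,4)·!4 = 70·9 = 630
  i=5: C(8,5)·!3 = 56·2 = 112
  i=6: C(8,6)·!2 = 28·1 = 28
  i=7: C(8,7)·!1 = 8·0 = 0
  i=8: C(8,8)·!0 = 1·1 = 1
Total = 3235.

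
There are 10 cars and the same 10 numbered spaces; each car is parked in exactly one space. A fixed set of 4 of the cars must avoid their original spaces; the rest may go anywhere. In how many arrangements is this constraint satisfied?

Let A_j be the event that the j-th constrained one is fixed. By inclusion-exclusion over the 4 events:
Σ_{j=0}^{4} (-1)^j C(4,j)(10-j)!
= C(4,0)·10! - C(4,1)·9! + C(4,2)·8! - C(4,3)·7! + C(4,4)·6!
= 3628800 - 1451520 + 241920 - 20160 + 720
= 2399760

2399760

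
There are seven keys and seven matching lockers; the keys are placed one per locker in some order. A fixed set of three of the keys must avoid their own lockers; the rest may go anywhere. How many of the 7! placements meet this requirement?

3216

Let A_j be the event that the j-th constrained one is fixed. By inclusion-exclusion over the 3 events:
Σ_{j=0}^{3} (-1)^j C(3,j)(7-j)!
= C(3,0)·7! - C(3,1)·6! + C(3,2)·5! - C(3,3)·4!
= 5040 - 2160 + 360 - 24
= 3216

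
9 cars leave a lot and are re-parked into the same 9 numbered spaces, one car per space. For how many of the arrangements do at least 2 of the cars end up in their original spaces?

Sum C(9,i)·!(9-i) for i = 2..9:
  i=2: C(9,2)·!7 = 36·1854 = 66744
  i=3: C(9,3)·!6 = 84·265 = 22260
  i=4: C(9,4)·!5 = 126·44 = 5544
  i=5: C(9,5)·!4 = 126·9 = 1134
  i=6: C(9,6)·!3 = 84·2 = 168
  i=7: C(9,7)·!2 = 36·1 = 36
  i=8: C(9,8)·!1 = 9·0 = 0
  i=9: C(9,9)·!0 = 1·1 = 1
Total = 95887.

95887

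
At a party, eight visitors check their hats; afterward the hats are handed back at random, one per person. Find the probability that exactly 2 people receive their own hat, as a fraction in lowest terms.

53/288

Favorable outcomes: C(8,2)·!6 = 28·265 = 7420.
Total outcomes: 8! = 40320.
Probability = 7420/40320 = 53/288.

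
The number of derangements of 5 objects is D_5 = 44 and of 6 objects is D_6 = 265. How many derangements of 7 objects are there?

1854

D_7 = (7-1)·(D_6 + D_5) = 6·(265 + 44) = 6·309 = 1854.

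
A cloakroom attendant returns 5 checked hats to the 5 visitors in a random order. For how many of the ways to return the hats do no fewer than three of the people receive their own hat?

11

# with exactly i fixed is C(5,i)·!(5-i); sum over i=3..5:
  i=3: C(5,3)·!2 = 10·1 = 10
  i=4: C(5,4)·!1 = 5·0 = 0
  i=5: C(5,5)·!0 = 1·1 = 1
Total = 11.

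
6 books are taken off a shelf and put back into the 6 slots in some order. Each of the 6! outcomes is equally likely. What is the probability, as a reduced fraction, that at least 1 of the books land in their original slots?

91/144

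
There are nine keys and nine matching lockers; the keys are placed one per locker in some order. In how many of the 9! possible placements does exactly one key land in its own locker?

133497

Choose which one of the 9 is fixed: C(9,1) = 9.
The other 8 form a derangement: !8 = 14833.
Total: 9 × 14833 = 133497.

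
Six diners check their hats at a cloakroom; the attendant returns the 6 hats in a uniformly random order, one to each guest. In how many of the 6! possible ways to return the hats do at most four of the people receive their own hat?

719

# with exactly i fixed is C(6,i)·!(6-i); sum over i=0..4:
  i=0: C(6,0)·!6 = 1·265 = 265
  i=1: C(6,1)·!5 = 6·44 = 264
  i=2: C(6,2)·!4 = 15·9 = 135
  i=3: C(6,3)·!3 = 20·2 = 40
  i=4: C(6,4)·!2 = 15·1 = 15
Total = 719.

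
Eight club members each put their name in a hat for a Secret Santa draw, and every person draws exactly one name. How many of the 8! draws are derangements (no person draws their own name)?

14833

The number of derangements of 8 is !8 = Σ_{k=0}^{8} (-1)^k·8!/k!
= 8! - 8!/1! + 8!/2! - 8!/3! + 8!/4! - 8!/5! + 8!/6! - 8!/7! + 8!/8!
= 40320 - 40320 + 20160 - 6720 + 1680 - 336 + 56 - 8 + 1
= 14833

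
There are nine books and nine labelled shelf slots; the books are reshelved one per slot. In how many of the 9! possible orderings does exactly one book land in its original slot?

Pick the single fixed position: C(9,1) = 9 ways.
The remaining 8 must be deranged: !8 = 14833.
Total: 9 × 14833 = 133497.

133497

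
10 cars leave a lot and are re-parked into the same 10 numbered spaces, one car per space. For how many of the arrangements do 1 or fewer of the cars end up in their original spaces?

2669921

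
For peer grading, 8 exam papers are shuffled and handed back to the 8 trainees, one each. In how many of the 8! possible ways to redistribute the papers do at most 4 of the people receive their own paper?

40179

Sum C(8,i)·!(8-i) for i = 0..4:
  i=0: C(8,0)·!8 = 1·14833 = 14833
  i=1: C(8,1)·!7 = 8·1854 = 14832
  i=2: C(8,2)·!6 = 28·265 = 7420
  i=3: C(8,3)·!5 = 56·44 = 2464
  i=4: C(8,4)·!4 = 70·9 = 630
Total = 40179.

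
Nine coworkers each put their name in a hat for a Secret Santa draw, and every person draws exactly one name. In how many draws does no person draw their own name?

By inclusion-exclusion, !9 = Σ (-1)^k · 9!/k! for k=0..9
= 9! - 9!/1! + 9!/2! - 9!/3! + 9!/4! - 9!/5! + 9!/6! - 9!/7! + 9!/8! - 9!/9!
= 362880 - 362880 + 181440 - 60480 + 15120 - 3024 + 504 - 72 + 9 - 1
= 133496

133496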